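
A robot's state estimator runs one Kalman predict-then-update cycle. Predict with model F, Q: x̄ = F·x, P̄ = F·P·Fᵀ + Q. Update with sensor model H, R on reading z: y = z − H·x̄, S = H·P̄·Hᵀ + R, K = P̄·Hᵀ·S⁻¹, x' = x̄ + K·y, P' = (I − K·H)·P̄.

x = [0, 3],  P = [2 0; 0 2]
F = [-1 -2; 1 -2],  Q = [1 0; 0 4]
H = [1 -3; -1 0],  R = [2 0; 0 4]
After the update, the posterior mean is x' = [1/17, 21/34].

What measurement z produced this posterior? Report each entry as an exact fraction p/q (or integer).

x̄ = F·x = [-6, -6]
P̄ = F·P·Fᵀ + Q = [11 6; 6 14]
S = H·P̄·Hᵀ + R = [103 7; 7 15]
K = P̄·Hᵀ·S⁻¹ = [-7/374 -271/374; -249/748 -183/748]
x' − x̄ = [103/17, 225/34] = K·y
y = (KᵀK)⁻¹·Kᵀ·(x' − x̄) = [-14, -8]
z = y + H·x̄ = [-14, -8] + [12, 6] = [-2, -2]

z = [-2, -2]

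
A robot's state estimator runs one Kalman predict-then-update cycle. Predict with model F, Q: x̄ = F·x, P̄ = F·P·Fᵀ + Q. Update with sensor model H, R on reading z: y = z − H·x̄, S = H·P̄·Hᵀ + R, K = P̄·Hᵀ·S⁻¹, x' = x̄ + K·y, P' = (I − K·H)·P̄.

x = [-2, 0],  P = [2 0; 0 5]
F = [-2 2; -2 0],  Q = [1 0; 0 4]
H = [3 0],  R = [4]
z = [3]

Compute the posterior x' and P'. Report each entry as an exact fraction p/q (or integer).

x' = [277/265, 844/265]
P' = [116/265 32/265; 32/265 2604/265]

x̄ = F·x = [4, 4]
P̄ = F·P·Fᵀ + Q = [29 8; 8 12]
y = z − H·x̄ = [-9]
S = H·P̄·Hᵀ + R = [265]
K = P̄·Hᵀ·S⁻¹ = [87/265; 24/265]
x' = x̄ + K·y = [277/265, 844/265]
P' = (I − K·H)·P̄ = [116/265 32/265; 32/265 2604/265]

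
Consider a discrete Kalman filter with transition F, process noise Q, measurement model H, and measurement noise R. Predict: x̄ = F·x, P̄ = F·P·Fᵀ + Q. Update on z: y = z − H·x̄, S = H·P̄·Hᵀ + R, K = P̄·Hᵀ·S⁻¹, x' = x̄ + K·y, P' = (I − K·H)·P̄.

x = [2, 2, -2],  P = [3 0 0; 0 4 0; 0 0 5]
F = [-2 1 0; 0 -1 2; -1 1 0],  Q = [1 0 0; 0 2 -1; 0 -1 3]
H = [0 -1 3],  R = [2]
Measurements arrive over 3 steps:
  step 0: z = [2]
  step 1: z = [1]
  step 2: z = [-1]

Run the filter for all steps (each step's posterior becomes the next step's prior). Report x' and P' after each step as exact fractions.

step 0: x' = [-108/37, -181/37, -35/37], P' = [340/37 401/74 145/74; 401/74 2167/148 695/148; 145/74 695/148 255/148]
step 1: x' = [4259/1105, 12917/6630, 6271/6630], P' = [67703/4420 14679/4420 5757/4420; 14679/4420 36271/13260 11153/13260; 5757/4420 11153/13260 6319/13260]
step 2: x' = [-1693/486, -7291/24786, -11231/24786], P' = [145481/8262 97627/24786 2389/1458; 97627/24786 216059/74358 69493/74358; 2389/1458 69493/74358 38615/74358]

step 0: x̄ = F·x = [-2, -6, 0]
step 0: P̄ = F·P·Fᵀ + Q = [17 -4 10; -4 26 -5; 10 -5 10]
step 0: y = z − H·x̄ = [-4]
step 0: S = H·P̄·Hᵀ + R = [148]
step 0: K = P̄·Hᵀ·S⁻¹ = [17/74; -41/148; 35/148]
step 0: x' = x̄ + K·y = [-108/37, -181/37, -35/37]
step 0: P' = (I − K·H)·P̄ = [340/37 401/74 145/74; 401/74 2167/148 695/148; 145/74 695/148 255/148]
step 1: x̄ = F·x = [35/37, 3, -73/37]
step 1: P̄ = F·P·Fᵀ + Q = [4547/148 -9/4 2481/148; -9/4 19/4 -19/4; 2481/148 -19/4 2367/148]
step 1: y = z − H·x̄ = [367/37]
step 1: S = H·P̄·Hᵀ + R = [6630/37]
step 1: K = P̄·Hᵀ·S⁻¹ = [324/1105; -703/6630; 1951/6630]
step 1: x' = x̄ + K·y = [4259/1105, 12917/6630, 6271/6630]
step 1: P' = (I − K·H)·P̄ = [67703/4420 14679/4420 5757/4420; 14679/4420 36271/13260 11153/13260; 5757/4420 11153/13260 6319/13260]
step 2: x̄ = F·x = [-38191/6630, -25/442, -12637/6630]
step 2: P̄ = F·P·Fᵀ + Q = [685819/13260 335/884 155189/6630; 335/884 2897/884 -591/442; 155189/6630 -591/442 95543/6630]
step 2: y = z − H·x̄ = [303/65]
step 2: S = H·P̄·Hᵀ + R = [37179/260]
step 2: K = P̄·Hᵀ·S⁻¹ = [6053/12393; -1895/37179; 11588/37179]
step 2: x' = x̄ + K·y = [-1693/486, -7291/24786, -11231/24786]
step 2: P' = (I − K·H)·P̄ = [145481/8262 97627/24786 2389/1458; 97627/24786 216059/74358 69493/74358; 2389/1458 69493/74358 38615/74358]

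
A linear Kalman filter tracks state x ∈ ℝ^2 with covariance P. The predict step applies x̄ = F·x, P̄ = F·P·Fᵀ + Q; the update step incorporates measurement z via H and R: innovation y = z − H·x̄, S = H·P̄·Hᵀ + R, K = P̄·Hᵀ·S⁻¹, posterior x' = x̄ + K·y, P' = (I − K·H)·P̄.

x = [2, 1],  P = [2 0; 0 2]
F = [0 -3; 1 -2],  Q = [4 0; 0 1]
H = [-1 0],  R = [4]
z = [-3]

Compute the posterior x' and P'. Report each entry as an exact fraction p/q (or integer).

x' = [27/13, 36/13]
P' = [44/13 24/13; 24/13 71/13]

x̄ = F·x = [-3, 0]
P̄ = F·P·Fᵀ + Q = [22 12; 12 11]
y = z − H·x̄ = [-6]
S = H·P̄·Hᵀ + R = [26]
K = P̄·Hᵀ·S⁻¹ = [-11/13; -6/13]
x' = x̄ + K·y = [27/13, 36/13]
P' = (I − K·H)·P̄ = [44/13 24/13; 24/13 71/13]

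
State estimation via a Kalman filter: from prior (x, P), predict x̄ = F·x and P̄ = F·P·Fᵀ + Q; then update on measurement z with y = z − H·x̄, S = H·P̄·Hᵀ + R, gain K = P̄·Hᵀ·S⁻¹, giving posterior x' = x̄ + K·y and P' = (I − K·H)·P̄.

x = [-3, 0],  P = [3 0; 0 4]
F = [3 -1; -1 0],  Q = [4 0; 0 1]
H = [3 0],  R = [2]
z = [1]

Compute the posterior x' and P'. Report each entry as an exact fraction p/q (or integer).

x' = [87/317, 195/317]
P' = [70/317 -18/317; -18/317 539/317]

x̄ = F·x = [-9, 3]
P̄ = F·P·Fᵀ + Q = [35 -9; -9 4]
y = z − H·x̄ = [28]
S = H·P̄·Hᵀ + R = [317]
K = P̄·Hᵀ·S⁻¹ = [105/317; -27/317]
x' = x̄ + K·y = [87/317, 195/317]
P' = (I − K·H)·P̄ = [70/317 -18/317; -18/317 539/317]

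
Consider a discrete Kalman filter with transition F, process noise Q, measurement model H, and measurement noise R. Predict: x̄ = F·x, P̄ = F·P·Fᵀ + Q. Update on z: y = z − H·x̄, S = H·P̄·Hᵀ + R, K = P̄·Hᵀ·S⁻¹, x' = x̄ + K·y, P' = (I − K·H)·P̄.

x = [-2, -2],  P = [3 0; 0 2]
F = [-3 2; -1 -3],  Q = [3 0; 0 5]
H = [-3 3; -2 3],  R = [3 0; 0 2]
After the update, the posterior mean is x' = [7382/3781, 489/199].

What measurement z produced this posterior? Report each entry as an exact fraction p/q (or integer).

x̄ = F·x = [2, 8]
P̄ = F·P·Fᵀ + Q = [38 -3; -3 26]
S = H·P̄·Hᵀ + R = [633 507; 507 424]
K = P̄·Hᵀ·S⁻¹ = [-3019/3781 2852/3781; -100/199 159/199]
x' − x̄ = [-180/3781, -1103/199] = K·y
y = (KᵀK)⁻¹·Kᵀ·(x' − x̄) = [-16, -17]
z = y + H·x̄ = [-16, -17] + [18, 20] = [2, 3]

z = [2, 3]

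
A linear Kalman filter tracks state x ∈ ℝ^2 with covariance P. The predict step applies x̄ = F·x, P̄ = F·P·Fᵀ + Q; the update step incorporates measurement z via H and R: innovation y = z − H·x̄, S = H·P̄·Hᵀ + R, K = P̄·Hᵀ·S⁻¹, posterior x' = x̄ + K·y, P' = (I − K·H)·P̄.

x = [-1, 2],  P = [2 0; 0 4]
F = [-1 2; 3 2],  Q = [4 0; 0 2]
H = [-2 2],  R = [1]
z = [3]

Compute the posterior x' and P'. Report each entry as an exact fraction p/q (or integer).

x' = [167/51, 725/153]
P' = [310/17 926/51; 926/51 2804/153]

x̄ = F·x = [5, 1]
P̄ = F·P·Fᵀ + Q = [22 10; 10 36]
y = z − H·x̄ = [11]
S = H·P̄·Hᵀ + R = [153]
K = P̄·Hᵀ·S⁻¹ = [-8/51; 52/153]
x' = x̄ + K·y = [167/51, 725/153]
P' = (I − K·H)·P̄ = [310/17 926/51; 926/51 2804/153]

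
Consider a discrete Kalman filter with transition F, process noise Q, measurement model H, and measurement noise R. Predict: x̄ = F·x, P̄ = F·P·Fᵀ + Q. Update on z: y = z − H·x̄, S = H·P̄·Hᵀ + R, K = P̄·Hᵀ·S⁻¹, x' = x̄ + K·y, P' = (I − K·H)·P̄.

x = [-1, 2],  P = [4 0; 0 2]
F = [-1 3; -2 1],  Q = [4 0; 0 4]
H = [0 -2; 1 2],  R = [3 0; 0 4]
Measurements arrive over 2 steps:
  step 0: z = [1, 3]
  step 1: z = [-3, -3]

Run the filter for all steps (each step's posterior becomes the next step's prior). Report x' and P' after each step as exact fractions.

step 0: x' = [4591/1189, -16/41], P' = [5420/1189 -36/41; -36/41 24/41]
step 1: x' = [-1389281/553883, 280914/553883], P' = [1842080/553883 -319428/553883; -319428/553883 283992/553883]

step 0: x̄ = F·x = [7, 4]
step 0: P̄ = F·P·Fᵀ + Q = [26 14; 14 22]
step 0: y = z − H·x̄ = [9, -12]
step 0: S = H·P̄·Hᵀ + R = [91 -116; -116 174]
step 0: K = P̄·Hᵀ·S⁻¹ = [24/41 833/1189; -16/41 3/41]
step 0: x' = x̄ + K·y = [4591/1189, -16/41]
step 0: P' = (I − K·H)·P̄ = [5420/1189 -36/41; -36/41 24/41]
step 1: x̄ = F·x = [-5983/1189, -9646/1189]
step 1: P̄ = F·P·Fᵀ + Q = [22704/1189 20236/1189; 20236/1189 31308/1189]
step 1: y = z − H·x̄ = [-22859/1189, 21708/1189]
step 1: S = H·P̄·Hᵀ + R = [128799/1189 -165704/1189; -165704/1189 233636/1189]
step 1: K = P̄·Hᵀ·S⁻¹ = [212952/553883 27346/50353; -189328/553883 5649/50353]
step 1: x' = x̄ + K·y = [-1389281/553883, 280914/553883]
step 1: P' = (I − K·H)·P̄ = [1842080/553883 -319428/553883; -319428/553883 283992/553883]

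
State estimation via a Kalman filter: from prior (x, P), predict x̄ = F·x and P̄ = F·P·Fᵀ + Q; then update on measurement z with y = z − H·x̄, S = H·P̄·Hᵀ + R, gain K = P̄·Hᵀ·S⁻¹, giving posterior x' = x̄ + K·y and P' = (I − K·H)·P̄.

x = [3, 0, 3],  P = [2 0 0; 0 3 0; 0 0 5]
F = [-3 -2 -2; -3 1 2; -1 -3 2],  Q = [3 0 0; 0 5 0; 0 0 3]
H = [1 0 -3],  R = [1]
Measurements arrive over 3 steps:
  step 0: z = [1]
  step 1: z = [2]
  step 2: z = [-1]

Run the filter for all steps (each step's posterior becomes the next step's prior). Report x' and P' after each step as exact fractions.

step 0: x' = [-6445/498, -2969/498, -1153/249], P' = [24713/498 -1565/498 4112/249; -1565/498 19427/498 -251/249; 4112/249 -251/249 1396/249]
step 1: x' = [72171360/1202273, 30507216/1202273, 23256715/1202273], P' = [938326379/1202273 409942587/1202273 312774318/1202273; 409942587/1202273 192644304/1202273 136541347/1202273; 312774318/1202273 136541347/1202273 104391256/1202273]
step 2: x' = [-188991046556/865250879, -85955627977/865250879, -62718164914/865250879], P' = [11109226174770/865250879 4863684291560/865250879 3703692818704/865250879; 4863684291560/865250879 2138706970285/865250879 1621429668047/865250879; 3703692818704/865250879 1621429668047/865250879 1234866087340/865250879]

step 0: x̄ = F·x = [-15, -3, 3]
step 0: P̄ = F·P·Fᵀ + Q = [53 -8 4; -8 46 17; 4 17 52]
step 0: y = z − H·x̄ = [25]
step 0: S = H·P̄·Hᵀ + R = [498]
step 0: K = P̄·Hᵀ·S⁻¹ = [41/498; -59/498; -76/249]
step 0: x' = x̄ + K·y = [-6445/498, -2969/498, -1153/249]
step 0: P' = (I − K·H)·P̄ = [24713/498 -1565/498 4112/249; -1565/498 19427/498 -251/249; 4112/249 -251/249 1396/249]
step 1: x̄ = F·x = [29885/498, 1959/83, 1790/83]
step 1: P̄ = F·P·Fᵀ + Q = [388679/498 28452/83 21403/83; 28452/83 27366/83 -8213/83; 21403/83 -8213/83 29326/83]
step 1: y = z − H·x̄ = [3331/498]
step 1: S = H·P̄·Hᵀ + R = [1202273/498]
step 1: K = P̄·Hᵀ·S⁻¹ = [3425/1202273; 318546/1202273; -399450/1202273]
step 1: x' = x̄ + K·y = [72171360/1202273, 30507216/1202273, 23256715/1202273]
step 1: P' = (I − K·H)·P̄ = [938326379/1202273 409942587/1202273 312774318/1202273; 409942587/1202273 192644304/1202273 136541347/1202273; 312774318/1202273 136541347/1202273 104391256/1202273]
step 2: x̄ = F·x = [-324041942/1202273, -139493434/1202273, -117179578/1202273]
step 2: P̄ = F·P·Fᵀ + Q = [19401620106/1202273 8052663458/1202273 7084633816/1202273; 8052663458/1202273 3394376154/1202273 2885792013/1202273; 7084633816/1202273 2885792013/1202273 2663359044/1202273]
step 2: y = z − H·x̄ = [-28699065/1202273]
step 2: S = H·P̄·Hᵀ + R = [865250879/1202273]
step 2: K = P̄·Hᵀ·S⁻¹ = [-1852281342/865250879; -604712581/865250879; -905443316/865250879]
step 2: x' = x̄ + K·y = [-188991046556/865250879, -85955627977/865250879, -62718164914/865250879]
step 2: P' = (I − K·H)·P̄ = [11109226174770/865250879 4863684291560/865250879 3703692818704/865250879; 4863684291560/865250879 2138706970285/865250879 1621429668047/865250879; 3703692818704/865250879 1621429668047/865250879 1234866087340/865250879]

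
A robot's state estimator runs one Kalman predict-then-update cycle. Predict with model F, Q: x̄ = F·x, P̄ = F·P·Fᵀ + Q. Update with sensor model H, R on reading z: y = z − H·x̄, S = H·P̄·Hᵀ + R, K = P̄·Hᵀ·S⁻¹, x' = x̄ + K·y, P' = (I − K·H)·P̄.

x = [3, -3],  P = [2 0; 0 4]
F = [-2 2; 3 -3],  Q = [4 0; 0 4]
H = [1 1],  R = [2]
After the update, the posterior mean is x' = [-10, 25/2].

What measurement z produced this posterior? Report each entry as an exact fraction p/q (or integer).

x̄ = F·x = [-12, 18]
P̄ = F·P·Fᵀ + Q = [28 -36; -36 58]
S = H·P̄·Hᵀ + R = [16]
K = P̄·Hᵀ·S⁻¹ = [-1/2; 11/8]
x' − x̄ = [2, -11/2] = K·y
y = (KᵀK)⁻¹·Kᵀ·(x' − x̄) = [-4]
z = y + H·x̄ = [-4] + [6] = [2]

z = [2]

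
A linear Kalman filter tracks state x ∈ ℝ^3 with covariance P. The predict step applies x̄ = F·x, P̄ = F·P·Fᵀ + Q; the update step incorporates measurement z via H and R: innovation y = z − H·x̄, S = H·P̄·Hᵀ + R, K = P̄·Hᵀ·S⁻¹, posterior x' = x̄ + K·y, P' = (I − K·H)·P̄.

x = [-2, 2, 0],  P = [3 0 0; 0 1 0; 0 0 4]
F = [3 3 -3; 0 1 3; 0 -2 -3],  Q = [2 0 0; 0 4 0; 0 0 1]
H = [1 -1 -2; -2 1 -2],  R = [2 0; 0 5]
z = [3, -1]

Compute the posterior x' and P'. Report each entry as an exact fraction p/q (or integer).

x̄ = F·x = [0, 2, -4]
P̄ = F·P·Fᵀ + Q = [74 -33 30; -33 41 -38; 30 -38 41]
y = z − H·x̄ = [-3, -11]
S = H·P̄·Hᵀ + R = [75 -64; -64 1030]
K = P̄·Hᵀ·S⁻¹ = [16493/36577 -15067/73154; 6886/36577 13853/73154; -12970/36577 -7198/36577]
x' = x̄ + K·y = [66779/73154, -47391/73154, -28220/36577]
P' = (I − K·H)·P̄ = [231907/73154 277207/73154 -27818/36577; 277207/73154 436671/73154 -46752/36577; -27818/36577 -46752/36577 22437/36577]

x' = [66779/73154, -47391/73154, -28220/36577]
P' = [231907/73154 277207/73154 -27818/36577; 277207/73154 436671/73154 -46752/36577; -27818/36577 -46752/36577 22437/36577]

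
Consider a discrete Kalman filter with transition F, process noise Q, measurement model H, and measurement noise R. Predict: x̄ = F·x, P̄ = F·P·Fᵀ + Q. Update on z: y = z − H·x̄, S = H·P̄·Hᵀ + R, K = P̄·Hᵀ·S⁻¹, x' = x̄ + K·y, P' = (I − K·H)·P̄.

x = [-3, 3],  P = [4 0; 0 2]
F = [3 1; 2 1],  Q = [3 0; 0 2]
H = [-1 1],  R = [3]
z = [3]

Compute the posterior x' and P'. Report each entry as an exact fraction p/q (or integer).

x' = [-6, -3]
P' = [89/4 37/2; 37/2 17]

x̄ = F·x = [-6, -3]
P̄ = F·P·Fᵀ + Q = [41 26; 26 20]
y = z − H·x̄ = [0]
S = H·P̄·Hᵀ + R = [12]
K = P̄·Hᵀ·S⁻¹ = [-5/4; -1/2]
x' = x̄ + K·y = [-6, -3]
P' = (I − K·H)·P̄ = [89/4 37/2; 37/2 17]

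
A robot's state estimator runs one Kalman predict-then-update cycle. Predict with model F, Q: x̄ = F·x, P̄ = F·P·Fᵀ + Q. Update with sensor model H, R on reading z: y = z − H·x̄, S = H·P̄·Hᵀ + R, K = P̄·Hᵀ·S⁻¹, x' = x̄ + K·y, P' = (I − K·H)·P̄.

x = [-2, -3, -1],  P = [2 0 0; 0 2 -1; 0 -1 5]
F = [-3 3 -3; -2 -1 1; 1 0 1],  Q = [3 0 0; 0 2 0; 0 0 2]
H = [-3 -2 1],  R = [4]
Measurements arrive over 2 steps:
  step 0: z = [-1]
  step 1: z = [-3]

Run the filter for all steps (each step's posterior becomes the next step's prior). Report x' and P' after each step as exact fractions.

step 0: x̄ = F·x = [0, 6, -3]
step 0: P̄ = F·P·Fᵀ + Q = [102 -15 -24; -15 19 2; -24 2 9]
step 0: y = z − H·x̄ = [14]
step 0: S = H·P̄·Hᵀ + R = [963]
step 0: K = P̄·Hᵀ·S⁻¹ = [-100/321; 1/107; 77/963]
step 0: x' = x̄ + K·y = [-1400/321, 656/107, -1811/963]
step 0: P' = (I − K·H)·P̄ = [914/107 -1305/107 -4/321; -1305/107 2024/107 137/107; -4/321 137/107 2738/963]
step 1: x̄ = F·x = [11915/321, 685/963, -6011/963]
step 1: P̄ = F·P·Fᵀ + Q = [50501/107 9697/321 -21452/321; 9697/321 6386/963 -3190/963; -21452/321 -3190/963 12866/963]
step 1: y = z − H·x̄ = [111727/963]
step 1: S = H·P̄·Hᵀ + R = [4880831/963]
step 1: K = P̄·Hᵀ·S⁻¹ = [-1486065/4880831; -103235/4880831; 212314/4880831]
step 1: x' = x̄ + K·y = [8755680/4880831, -8505470/4880831, -5833301/4880831]
step 1: P' = (I − K·H)·P̄ = [10376358/4880831 -11864658/4880831 1455498/4880831; -11864658/4880831 21299607/4880831 6592300/4880831; 1455498/4880831 6592300/4880831 18400350/4880831]

step 0: x' = [-1400/321, 656/107, -1811/963], P' = [914/107 -1305/107 -4/321; -1305/107 2024/107 137/107; -4/321 137/107 2738/963]
step 1: x' = [8755680/4880831, -8505470/4880831, -5833301/4880831], P' = [10376358/4880831 -11864658/4880831 1455498/4880831; -11864658/4880831 21299607/4880831 6592300/4880831; 1455498/4880831 6592300/4880831 18400350/4880831]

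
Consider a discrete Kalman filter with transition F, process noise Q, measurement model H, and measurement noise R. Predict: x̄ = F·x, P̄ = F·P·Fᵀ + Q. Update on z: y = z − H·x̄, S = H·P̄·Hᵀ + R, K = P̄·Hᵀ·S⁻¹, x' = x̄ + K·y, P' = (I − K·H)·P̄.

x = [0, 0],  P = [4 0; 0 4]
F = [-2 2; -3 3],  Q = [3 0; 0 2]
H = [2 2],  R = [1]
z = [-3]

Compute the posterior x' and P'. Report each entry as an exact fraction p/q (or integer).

x̄ = F·x = [0, 0]
P̄ = F·P·Fᵀ + Q = [35 48; 48 74]
y = z − H·x̄ = [-3]
S = H·P̄·Hᵀ + R = [821]
K = P̄·Hᵀ·S⁻¹ = [166/821; 244/821]
x' = x̄ + K·y = [-498/821, -732/821]
P' = (I − K·H)·P̄ = [1179/821 -1096/821; -1096/821 1218/821]

x' = [-498/821, -732/821]
P' = [1179/821 -1096/821; -1096/821 1218/821]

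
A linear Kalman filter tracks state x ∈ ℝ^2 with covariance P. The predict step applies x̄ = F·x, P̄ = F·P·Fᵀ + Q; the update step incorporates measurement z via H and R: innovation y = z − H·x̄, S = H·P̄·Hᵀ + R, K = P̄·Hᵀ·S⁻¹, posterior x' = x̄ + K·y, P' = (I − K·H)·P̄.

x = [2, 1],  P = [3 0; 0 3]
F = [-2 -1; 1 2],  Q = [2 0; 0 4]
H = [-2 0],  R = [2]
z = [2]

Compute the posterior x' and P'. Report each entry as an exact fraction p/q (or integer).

x' = [-39/35, 44/35]
P' = [17/35 -12/35; -12/35 377/35]

x̄ = F·x = [-5, 4]
P̄ = F·P·Fᵀ + Q = [17 -12; -12 19]
y = z − H·x̄ = [-8]
S = H·P̄·Hᵀ + R = [70]
K = P̄·Hᵀ·S⁻¹ = [-17/35; 12/35]
x' = x̄ + K·y = [-39/35, 44/35]
P' = (I − K·H)·P̄ = [17/35 -12/35; -12/35 377/35]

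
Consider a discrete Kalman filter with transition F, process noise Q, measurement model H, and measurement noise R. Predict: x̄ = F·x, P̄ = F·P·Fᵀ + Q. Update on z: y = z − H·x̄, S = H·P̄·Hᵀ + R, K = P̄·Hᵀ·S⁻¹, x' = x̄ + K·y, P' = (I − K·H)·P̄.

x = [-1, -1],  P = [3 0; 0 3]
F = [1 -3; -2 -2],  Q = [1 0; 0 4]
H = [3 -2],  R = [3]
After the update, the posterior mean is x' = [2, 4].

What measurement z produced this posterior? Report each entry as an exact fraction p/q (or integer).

x̄ = F·x = [2, 4]
P̄ = F·P·Fᵀ + Q = [31 12; 12 28]
S = H·P̄·Hᵀ + R = [250]
K = P̄·Hᵀ·S⁻¹ = [69/250; -2/25]
x' − x̄ = [0, 0] = K·y
y = (KᵀK)⁻¹·Kᵀ·(x' − x̄) = [0]
z = y + H·x̄ = [0] + [-2] = [-2]

z = [-2]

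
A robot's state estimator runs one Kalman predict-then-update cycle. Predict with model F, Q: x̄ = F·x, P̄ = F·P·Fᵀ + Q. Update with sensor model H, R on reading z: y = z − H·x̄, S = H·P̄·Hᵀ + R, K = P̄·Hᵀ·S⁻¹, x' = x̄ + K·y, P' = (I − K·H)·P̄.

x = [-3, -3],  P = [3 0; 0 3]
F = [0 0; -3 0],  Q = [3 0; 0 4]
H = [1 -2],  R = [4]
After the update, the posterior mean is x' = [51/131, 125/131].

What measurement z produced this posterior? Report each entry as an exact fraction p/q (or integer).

z = [-1]

x̄ = F·x = [0, 9]
P̄ = F·P·Fᵀ + Q = [3 0; 0 31]
S = H·P̄·Hᵀ + R = [131]
K = P̄·Hᵀ·S⁻¹ = [3/131; -62/131]
x' − x̄ = [51/131, -1054/131] = K·y
y = (KᵀK)⁻¹·Kᵀ·(x' − x̄) = [17]
z = y + H·x̄ = [17] + [-18] = [-1]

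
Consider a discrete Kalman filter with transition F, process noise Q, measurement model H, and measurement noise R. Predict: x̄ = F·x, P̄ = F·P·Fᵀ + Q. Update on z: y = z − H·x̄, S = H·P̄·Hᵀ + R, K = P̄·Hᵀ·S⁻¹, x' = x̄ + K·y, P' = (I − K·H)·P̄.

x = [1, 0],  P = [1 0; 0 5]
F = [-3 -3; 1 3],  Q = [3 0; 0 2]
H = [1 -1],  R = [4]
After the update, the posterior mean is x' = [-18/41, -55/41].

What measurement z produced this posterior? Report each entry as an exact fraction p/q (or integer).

x̄ = F·x = [-3, 1]
P̄ = F·P·Fᵀ + Q = [57 -48; -48 48]
S = H·P̄·Hᵀ + R = [205]
K = P̄·Hᵀ·S⁻¹ = [21/41; -96/205]
x' − x̄ = [105/41, -96/41] = K·y
y = (KᵀK)⁻¹·Kᵀ·(x' − x̄) = [5]
z = y + H·x̄ = [5] + [-4] = [1]

z = [1]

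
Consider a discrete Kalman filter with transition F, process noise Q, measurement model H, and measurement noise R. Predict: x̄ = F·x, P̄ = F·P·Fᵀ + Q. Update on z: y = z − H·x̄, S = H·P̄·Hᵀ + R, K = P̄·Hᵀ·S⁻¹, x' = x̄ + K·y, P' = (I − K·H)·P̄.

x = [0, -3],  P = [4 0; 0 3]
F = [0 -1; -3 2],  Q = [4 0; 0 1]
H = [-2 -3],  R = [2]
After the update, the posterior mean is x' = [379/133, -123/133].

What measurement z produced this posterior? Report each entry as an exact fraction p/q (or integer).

x̄ = F·x = [3, -6]
P̄ = F·P·Fᵀ + Q = [7 -6; -6 49]
S = H·P̄·Hᵀ + R = [399]
K = P̄·Hᵀ·S⁻¹ = [4/399; -45/133]
x' − x̄ = [-20/133, 675/133] = K·y
y = (KᵀK)⁻¹·Kᵀ·(x' − x̄) = [-15]
z = y + H·x̄ = [-15] + [12] = [-3]

z = [-3]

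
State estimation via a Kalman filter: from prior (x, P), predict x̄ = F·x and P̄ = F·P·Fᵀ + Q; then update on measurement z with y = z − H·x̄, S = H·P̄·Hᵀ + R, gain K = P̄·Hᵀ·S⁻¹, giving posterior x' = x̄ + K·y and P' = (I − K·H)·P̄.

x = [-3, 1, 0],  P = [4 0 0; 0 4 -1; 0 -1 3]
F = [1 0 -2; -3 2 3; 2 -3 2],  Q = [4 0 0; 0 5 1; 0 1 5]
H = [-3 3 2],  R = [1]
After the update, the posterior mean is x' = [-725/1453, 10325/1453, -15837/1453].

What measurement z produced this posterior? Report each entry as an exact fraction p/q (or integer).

z = [1]

x̄ = F·x = [-3, 11, -9]
P̄ = F·P·Fᵀ + Q = [20 -26 -10; -26 72 -24; -10 -24 81]
S = H·P̄·Hᵀ + R = [1453]
K = P̄·Hᵀ·S⁻¹ = [-158/1453; 246/1453; 120/1453]
x' − x̄ = [3634/1453, -5658/1453, -2760/1453] = K·y
y = (KᵀK)⁻¹·Kᵀ·(x' − x̄) = [-23]
z = y + H·x̄ = [-23] + [24] = [1]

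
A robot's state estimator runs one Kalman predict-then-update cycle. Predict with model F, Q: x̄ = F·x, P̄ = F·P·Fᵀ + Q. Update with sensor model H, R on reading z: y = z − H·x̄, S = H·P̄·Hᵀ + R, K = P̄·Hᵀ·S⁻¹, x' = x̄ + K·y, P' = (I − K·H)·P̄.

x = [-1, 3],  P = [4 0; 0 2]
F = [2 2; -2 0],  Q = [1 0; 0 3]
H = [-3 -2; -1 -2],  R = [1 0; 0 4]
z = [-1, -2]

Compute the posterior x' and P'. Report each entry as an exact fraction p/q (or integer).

x̄ = F·x = [4, 2]
P̄ = F·P·Fᵀ + Q = [25 -16; -16 19]
y = z − H·x̄ = [15, 6]
S = H·P̄·Hᵀ + R = [110 23; 23 41]
K = P̄·Hᵀ·S⁻¹ = [-1924/3981 1759/3981; 916/3981 -2650/3981]
x' = x̄ + K·y = [-794/1327, 1934/1327]
P' = (I − K·H)·P̄ = [4480/3981 -5758/3981; -5758/3981 8179/3981]

x' = [-794/1327, 1934/1327]
P' = [4480/3981 -5758/3981; -5758/3981 8179/3981]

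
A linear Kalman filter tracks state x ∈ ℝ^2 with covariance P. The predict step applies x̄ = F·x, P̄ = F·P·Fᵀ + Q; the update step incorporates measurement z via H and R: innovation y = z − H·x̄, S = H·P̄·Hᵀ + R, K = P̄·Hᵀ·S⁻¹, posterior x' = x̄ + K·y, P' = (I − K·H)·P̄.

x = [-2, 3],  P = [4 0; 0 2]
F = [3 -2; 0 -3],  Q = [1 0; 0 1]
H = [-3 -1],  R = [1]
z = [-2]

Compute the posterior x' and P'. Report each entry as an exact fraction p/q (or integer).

x' = [135/71, -1888/497]
P' = [108/71 -303/71; -303/71 6418/497]

x̄ = F·x = [-12, -9]
P̄ = F·P·Fᵀ + Q = [45 12; 12 19]
y = z − H·x̄ = [-47]
S = H·P̄·Hᵀ + R = [497]
K = P̄·Hᵀ·S⁻¹ = [-21/71; -55/497]
x' = x̄ + K·y = [135/71, -1888/497]
P' = (I − K·H)·P̄ = [108/71 -303/71; -303/71 6418/497]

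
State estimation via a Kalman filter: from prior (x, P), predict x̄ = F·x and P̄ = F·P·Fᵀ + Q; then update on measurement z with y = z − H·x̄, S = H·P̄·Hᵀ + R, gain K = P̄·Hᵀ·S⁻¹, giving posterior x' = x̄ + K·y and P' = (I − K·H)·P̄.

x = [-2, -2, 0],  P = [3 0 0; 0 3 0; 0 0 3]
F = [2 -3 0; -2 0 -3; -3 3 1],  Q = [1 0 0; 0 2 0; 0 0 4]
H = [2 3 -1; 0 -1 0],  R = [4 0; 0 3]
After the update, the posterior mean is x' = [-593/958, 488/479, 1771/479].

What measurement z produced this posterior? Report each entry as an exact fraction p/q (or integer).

x̄ = F·x = [2, 4, 0]
P̄ = F·P·Fᵀ + Q = [40 -12 -45; -12 41 9; -45 9 61]
S = H·P̄·Hᵀ + R = [576 -90; -90 44]
K = P̄·Hᵀ·S⁻¹ = [1249/4311 829/958; 15/958 -431/479; -3133/8622 -454/479]
x' − x̄ = [-2509/958, -1428/479, 1771/479] = K·y
y = (KᵀK)⁻¹·Kᵀ·(x' − x̄) = [-18, 3]
z = y + H·x̄ = [-18, 3] + [16, -4] = [-2, -1]

z = [-2, -1]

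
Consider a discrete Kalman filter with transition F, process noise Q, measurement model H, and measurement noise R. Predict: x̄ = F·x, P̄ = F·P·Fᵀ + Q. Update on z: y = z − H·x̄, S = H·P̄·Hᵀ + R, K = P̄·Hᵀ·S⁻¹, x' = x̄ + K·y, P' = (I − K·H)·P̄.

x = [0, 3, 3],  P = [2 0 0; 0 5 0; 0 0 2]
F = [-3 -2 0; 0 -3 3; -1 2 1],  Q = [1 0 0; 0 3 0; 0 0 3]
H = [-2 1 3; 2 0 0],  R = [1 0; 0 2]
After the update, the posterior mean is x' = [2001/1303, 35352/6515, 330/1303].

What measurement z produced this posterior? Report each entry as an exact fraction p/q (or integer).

x̄ = F·x = [-6, 0, 9]
P̄ = F·P·Fᵀ + Q = [39 30 -14; 30 66 -24; -14 -24 27]
S = H·P̄·Hᵀ + R = [370 -180; -180 158]
K = P̄·Hᵀ·S⁻¹ = [-9/1303 633/1303; 93/6515 516/1303; 839/2606 247/1303]
x' − x̄ = [9819/1303, 35352/6515, -11397/1303] = K·y
y = (KᵀK)⁻¹·Kᵀ·(x' − x̄) = [-36, 15]
z = y + H·x̄ = [-36, 15] + [39, -12] = [3, 3]

z = [3, 3]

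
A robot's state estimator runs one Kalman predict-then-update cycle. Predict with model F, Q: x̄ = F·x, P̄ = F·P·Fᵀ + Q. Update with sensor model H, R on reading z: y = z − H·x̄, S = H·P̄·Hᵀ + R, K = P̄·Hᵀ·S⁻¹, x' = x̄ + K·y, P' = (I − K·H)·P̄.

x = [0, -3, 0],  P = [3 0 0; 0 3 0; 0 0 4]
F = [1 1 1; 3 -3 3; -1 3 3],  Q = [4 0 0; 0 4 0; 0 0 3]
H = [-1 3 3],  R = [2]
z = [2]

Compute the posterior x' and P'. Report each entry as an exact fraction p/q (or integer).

x' = [-3985/1303, 11457/1303, -11916/1303]
P' = [12466/1303 -4884/1303 9090/1303; -4884/1303 49582/1303 -51030/1303; 9090/1303 -51030/1303 54186/1303]

x̄ = F·x = [-3, 9, -9]
P̄ = F·P·Fᵀ + Q = [14 12 18; 12 94 0; 18 0 69]
y = z − H·x̄ = [-1]
S = H·P̄·Hᵀ + R = [1303]
K = P̄·Hᵀ·S⁻¹ = [76/1303; 270/1303; 189/1303]
x' = x̄ + K·y = [-3985/1303, 11457/1303, -11916/1303]
P' = (I − K·H)·P̄ = [12466/1303 -4884/1303 9090/1303; -4884/1303 49582/1303 -51030/1303; 9090/1303 -51030/1303 54186/1303]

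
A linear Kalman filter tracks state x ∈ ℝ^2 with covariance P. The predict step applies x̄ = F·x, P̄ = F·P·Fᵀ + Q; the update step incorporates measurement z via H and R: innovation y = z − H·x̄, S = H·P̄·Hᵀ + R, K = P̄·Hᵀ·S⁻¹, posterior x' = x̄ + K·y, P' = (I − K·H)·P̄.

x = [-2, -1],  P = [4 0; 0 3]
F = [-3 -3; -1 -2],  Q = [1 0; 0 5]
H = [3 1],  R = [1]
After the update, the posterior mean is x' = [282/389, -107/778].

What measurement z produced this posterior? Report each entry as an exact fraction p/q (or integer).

z = [2]

x̄ = F·x = [9, 4]
P̄ = F·P·Fᵀ + Q = [64 30; 30 21]
S = H·P̄·Hᵀ + R = [778]
K = P̄·Hᵀ·S⁻¹ = [111/389; 111/778]
x' − x̄ = [-3219/389, -3219/778] = K·y
y = (KᵀK)⁻¹·Kᵀ·(x' − x̄) = [-29]
z = y + H·x̄ = [-29] + [31] = [2]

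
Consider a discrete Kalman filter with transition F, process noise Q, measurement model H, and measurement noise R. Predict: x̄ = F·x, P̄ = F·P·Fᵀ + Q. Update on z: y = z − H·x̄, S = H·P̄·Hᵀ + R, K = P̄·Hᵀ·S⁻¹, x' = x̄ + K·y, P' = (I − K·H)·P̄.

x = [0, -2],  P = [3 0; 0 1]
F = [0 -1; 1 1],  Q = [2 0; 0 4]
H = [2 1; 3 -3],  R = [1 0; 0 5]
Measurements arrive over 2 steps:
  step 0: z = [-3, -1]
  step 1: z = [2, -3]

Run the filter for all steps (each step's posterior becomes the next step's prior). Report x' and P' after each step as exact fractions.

step 0: x̄ = F·x = [2, -2]
step 0: P̄ = F·P·Fᵀ + Q = [3 -1; -1 8]
step 0: y = z − H·x̄ = [-5, -13]
step 0: S = H·P̄·Hᵀ + R = [17 -3; -3 122]
step 0: K = P̄·Hᵀ·S⁻¹ = [646/2065 219/2065; 93/295 -63/295]
step 0: x' = x̄ + K·y = [-33/35, -4/5]
step 0: P' = (I − K·H)·P̄ = [337/2065 -4/295; -4/295 101/295]
step 1: x̄ = F·x = [4/5, -61/35]
step 1: P̄ = F·P·Fᵀ + Q = [691/295 -97/295; -97/295 9248/2065]
step 1: y = z − H·x̄ = [15/7, -372/35]
step 1: S = H·P̄·Hᵀ + R = [5589/413 663/413; 663/413 149312/2065]
step 1: K = P̄·Hᵀ·S⁻¹ = [623828/2015271 69833/671757; 206101/671757 -46187/223919]
step 1: x' = x̄ + K·y = [240772/671757, 247858/223919]
step 1: P' = (I − K·H)·P̄ = [324331/2015271 -8278/671757; -8278/671757 74219/223919]

step 0: x' = [-33/35, -4/5], P' = [337/2065 -4/295; -4/295 101/295]
step 1: x' = [240772/671757, 247858/223919], P' = [324331/2015271 -8278/671757; -8278/671757 74219/223919]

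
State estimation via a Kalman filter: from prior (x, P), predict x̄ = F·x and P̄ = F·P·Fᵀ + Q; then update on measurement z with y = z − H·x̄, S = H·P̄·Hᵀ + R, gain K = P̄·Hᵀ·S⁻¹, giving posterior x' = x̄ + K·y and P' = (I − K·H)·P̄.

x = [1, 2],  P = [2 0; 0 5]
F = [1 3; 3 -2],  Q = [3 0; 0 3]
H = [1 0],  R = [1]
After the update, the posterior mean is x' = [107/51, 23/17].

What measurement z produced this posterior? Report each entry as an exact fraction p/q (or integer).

x̄ = F·x = [7, -1]
P̄ = F·P·Fᵀ + Q = [50 -24; -24 41]
S = H·P̄·Hᵀ + R = [51]
K = P̄·Hᵀ·S⁻¹ = [50/51; -8/17]
x' − x̄ = [-250/51, 40/17] = K·y
y = (KᵀK)⁻¹·Kᵀ·(x' − x̄) = [-5]
z = y + H·x̄ = [-5] + [7] = [2]

z = [2]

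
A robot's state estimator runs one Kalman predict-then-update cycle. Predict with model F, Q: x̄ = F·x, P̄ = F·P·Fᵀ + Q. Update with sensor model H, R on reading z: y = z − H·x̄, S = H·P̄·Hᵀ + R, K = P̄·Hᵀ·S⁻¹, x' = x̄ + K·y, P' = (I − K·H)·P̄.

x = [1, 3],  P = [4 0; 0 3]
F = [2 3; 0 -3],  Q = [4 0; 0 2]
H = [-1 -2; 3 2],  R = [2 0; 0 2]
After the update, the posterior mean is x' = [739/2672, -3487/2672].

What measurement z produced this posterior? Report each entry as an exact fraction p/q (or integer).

z = [2, -2]

x̄ = F·x = [11, -9]
P̄ = F·P·Fᵀ + Q = [47 -27; -27 29]
S = H·P̄·Hᵀ + R = [57 -41; -41 217]
K = P̄·Hᵀ·S⁻¹ = [2543/5344 2623/5344; -3835/5344 -1291/5344]
x' − x̄ = [-28653/2672, 20561/2672] = K·y
y = (KᵀK)⁻¹·Kᵀ·(x' − x̄) = [-5, -17]
z = y + H·x̄ = [-5, -17] + [7, 15] = [2, -2]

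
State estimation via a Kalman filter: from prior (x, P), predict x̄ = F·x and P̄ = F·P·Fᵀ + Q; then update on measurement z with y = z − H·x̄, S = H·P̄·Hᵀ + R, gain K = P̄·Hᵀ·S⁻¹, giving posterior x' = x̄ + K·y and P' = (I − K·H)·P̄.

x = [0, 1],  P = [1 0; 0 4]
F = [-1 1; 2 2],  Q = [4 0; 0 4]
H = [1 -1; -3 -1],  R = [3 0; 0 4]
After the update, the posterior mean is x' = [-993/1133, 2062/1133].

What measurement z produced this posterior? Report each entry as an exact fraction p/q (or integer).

x̄ = F·x = [1, 2]
P̄ = F·P·Fᵀ + Q = [9 6; 6 24]
S = H·P̄·Hᵀ + R = [24 9; 9 145]
K = P̄·Hᵀ·S⁻¹ = [244/1133 -273/1133; -744/1133 -282/1133]
x' − x̄ = [-2126/1133, -204/1133] = K·y
y = (KᵀK)⁻¹·Kᵀ·(x' − x̄) = [-2, 6]
z = y + H·x̄ = [-2, 6] + [-1, -5] = [-3, 1]

z = [-3, 1]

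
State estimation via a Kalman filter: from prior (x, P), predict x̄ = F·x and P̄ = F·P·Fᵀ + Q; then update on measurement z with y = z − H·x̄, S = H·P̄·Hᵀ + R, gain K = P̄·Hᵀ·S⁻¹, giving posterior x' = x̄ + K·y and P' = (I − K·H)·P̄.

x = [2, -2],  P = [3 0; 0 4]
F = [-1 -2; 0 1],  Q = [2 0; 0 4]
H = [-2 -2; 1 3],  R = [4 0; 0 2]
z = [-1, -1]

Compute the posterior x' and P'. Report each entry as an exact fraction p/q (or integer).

x' = [670/489, -410/489]
P' = [1186/489 -536/489; -536/489 328/489]

x̄ = F·x = [2, -2]
P̄ = F·P·Fᵀ + Q = [21 -8; -8 8]
y = z − H·x̄ = [-1, 3]
S = H·P̄·Hᵀ + R = [56 -26; -26 47]
K = P̄·Hᵀ·S⁻¹ = [-325/489 -211/489; 104/489 224/489]
x' = x̄ + K·y = [670/489, -410/489]
P' = (I − K·H)·P̄ = [1186/489 -536/489; -536/489 328/489]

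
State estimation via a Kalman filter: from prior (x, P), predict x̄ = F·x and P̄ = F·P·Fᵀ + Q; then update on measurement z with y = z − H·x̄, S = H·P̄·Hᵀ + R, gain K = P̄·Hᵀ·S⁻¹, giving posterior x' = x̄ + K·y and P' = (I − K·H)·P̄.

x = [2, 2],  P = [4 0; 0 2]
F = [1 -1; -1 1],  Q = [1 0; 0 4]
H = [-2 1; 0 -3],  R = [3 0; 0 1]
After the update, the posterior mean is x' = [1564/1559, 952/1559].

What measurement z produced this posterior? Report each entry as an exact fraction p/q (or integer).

z = [-2, -2]

x̄ = F·x = [0, 0]
P̄ = F·P·Fᵀ + Q = [7 -6; -6 10]
S = H·P̄·Hᵀ + R = [65 -66; -66 91]
K = P̄·Hᵀ·S⁻¹ = [-632/1559 -150/1559; 22/1559 -498/1559]
x' − x̄ = [1564/1559, 952/1559] = K·y
y = (KᵀK)⁻¹·Kᵀ·(x' − x̄) = [-2, -2]
z = y + H·x̄ = [-2, -2] + [0, 0] = [-2, -2]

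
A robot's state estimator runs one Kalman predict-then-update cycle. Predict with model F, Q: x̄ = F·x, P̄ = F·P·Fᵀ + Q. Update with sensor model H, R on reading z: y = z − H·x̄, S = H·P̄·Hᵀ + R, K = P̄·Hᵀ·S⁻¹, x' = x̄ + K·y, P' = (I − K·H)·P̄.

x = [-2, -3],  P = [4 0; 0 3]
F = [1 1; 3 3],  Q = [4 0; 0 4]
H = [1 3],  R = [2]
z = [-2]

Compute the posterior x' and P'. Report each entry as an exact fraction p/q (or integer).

x̄ = F·x = [-5, -15]
P̄ = F·P·Fᵀ + Q = [11 21; 21 67]
y = z − H·x̄ = [48]
S = H·P̄·Hᵀ + R = [742]
K = P̄·Hᵀ·S⁻¹ = [37/371; 111/371]
x' = x̄ + K·y = [-79/371, -237/371]
P' = (I − K·H)·P̄ = [1343/371 -423/371; -423/371 215/371]

x' = [-79/371, -237/371]
P' = [1343/371 -423/371; -423/371 215/371]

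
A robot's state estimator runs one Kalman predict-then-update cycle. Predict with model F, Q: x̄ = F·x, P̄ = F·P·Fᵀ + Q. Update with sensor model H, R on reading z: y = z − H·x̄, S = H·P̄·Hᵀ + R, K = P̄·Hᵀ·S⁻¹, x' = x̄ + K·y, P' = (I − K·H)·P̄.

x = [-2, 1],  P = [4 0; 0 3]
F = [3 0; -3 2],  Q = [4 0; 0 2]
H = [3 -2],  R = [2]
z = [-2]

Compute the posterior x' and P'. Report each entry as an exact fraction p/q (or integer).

x' = [90/497, 648/497]
P' = [1448/497 2076/497; 2076/497 3218/497]

x̄ = F·x = [-6, 8]
P̄ = F·P·Fᵀ + Q = [40 -36; -36 50]
y = z − H·x̄ = [32]
S = H·P̄·Hᵀ + R = [994]
K = P̄·Hᵀ·S⁻¹ = [96/497; -104/497]
x' = x̄ + K·y = [90/497, 648/497]
P' = (I − K·H)·P̄ = [1448/497 2076/497; 2076/497 3218/497]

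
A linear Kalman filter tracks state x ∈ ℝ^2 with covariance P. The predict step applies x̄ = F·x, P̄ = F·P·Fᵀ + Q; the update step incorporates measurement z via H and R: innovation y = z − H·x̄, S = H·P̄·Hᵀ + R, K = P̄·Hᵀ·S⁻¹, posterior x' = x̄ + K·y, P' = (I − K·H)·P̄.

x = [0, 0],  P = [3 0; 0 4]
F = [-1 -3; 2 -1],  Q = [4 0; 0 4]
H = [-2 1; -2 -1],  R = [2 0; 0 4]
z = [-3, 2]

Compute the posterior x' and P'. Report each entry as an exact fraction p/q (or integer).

x̄ = F·x = [0, 0]
P̄ = F·P·Fᵀ + Q = [43 6; 6 20]
y = z − H·x̄ = [-3, 2]
S = H·P̄·Hᵀ + R = [170 152; 152 220]
K = P̄·Hᵀ·S⁻¹ = [-452/1787 -435/1787; 828/1787 -832/1787]
x' = x̄ + K·y = [486/1787, -4148/1787]
P' = (I − K·H)·P̄ = [661/1787 418/1787; 418/1787 2492/1787]

x' = [486/1787, -4148/1787]
P' = [661/1787 418/1787; 418/1787 2492/1787]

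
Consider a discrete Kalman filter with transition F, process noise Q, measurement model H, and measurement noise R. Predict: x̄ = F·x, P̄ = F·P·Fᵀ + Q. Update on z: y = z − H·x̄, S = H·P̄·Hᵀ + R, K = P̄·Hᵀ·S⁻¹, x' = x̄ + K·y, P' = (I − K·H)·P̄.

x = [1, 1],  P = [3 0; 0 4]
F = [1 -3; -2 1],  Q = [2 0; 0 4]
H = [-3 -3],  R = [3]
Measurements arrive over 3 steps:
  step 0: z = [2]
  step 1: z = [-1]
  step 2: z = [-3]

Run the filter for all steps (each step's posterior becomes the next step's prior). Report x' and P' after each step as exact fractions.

step 0: x̄ = F·x = [-2, -1]
step 0: P̄ = F·P·Fᵀ + Q = [41 -18; -18 20]
step 0: y = z − H·x̄ = [-7]
step 0: S = H·P̄·Hᵀ + R = [228]
step 0: K = P̄·Hᵀ·S⁻¹ = [-23/76; -1/38]
step 0: x' = x̄ + K·y = [9/76, -31/38]
step 0: P' = (I − K·H)·P̄ = [1529/76 -753/38; -753/38 377/19]
step 1: x̄ = F·x = [195/76, -20/19]
step 1: P̄ = F·P·Fᵀ + Q = [24289/76 -4531/19; -4531/19 3488/19]
step 1: y = z − H·x̄ = [269/76]
step 1: S = H·P̄·Hᵀ + R = [18165/76]
step 1: K = P̄·Hᵀ·S⁻¹ = [-1233/1211; 596/865]
step 1: x' = x̄ + K·y = [-1257/1211, 1199/865]
step 1: P' = (I − K·H)·P̄ = [86969/1211 -12248/173; -12248/173 60644/865]
step 2: x̄ = F·x = [-31464/6055, 20963/6055]
step 2: P̄ = F·P·Fᵀ + Q = [6839607/6055 -5143974/6055; -5143974/6055 3902828/6055]
step 2: y = z − H·x̄ = [-49668/6055]
step 2: S = H·P̄·Hᵀ + R = [4108548/6055]
step 2: K = P̄·Hᵀ·S⁻¹ = [-1695633/1369516; 620573/684758]
step 2: x' = x̄ + K·y = [1698111/342379, -1359871/342379]
step 2: P' = (I − K·H)·P̄ = [122450439/1369516 -60377403/684758; -60377403/684758 29878415/342379]

step 0: x' = [9/76, -31/38], P' = [1529/76 -753/38; -753/38 377/19]
step 1: x' = [-1257/1211, 1199/865], P' = [86969/1211 -12248/173; -12248/173 60644/865]
step 2: x' = [1698111/342379, -1359871/342379], P' = [122450439/1369516 -60377403/684758; -60377403/684758 29878415/342379]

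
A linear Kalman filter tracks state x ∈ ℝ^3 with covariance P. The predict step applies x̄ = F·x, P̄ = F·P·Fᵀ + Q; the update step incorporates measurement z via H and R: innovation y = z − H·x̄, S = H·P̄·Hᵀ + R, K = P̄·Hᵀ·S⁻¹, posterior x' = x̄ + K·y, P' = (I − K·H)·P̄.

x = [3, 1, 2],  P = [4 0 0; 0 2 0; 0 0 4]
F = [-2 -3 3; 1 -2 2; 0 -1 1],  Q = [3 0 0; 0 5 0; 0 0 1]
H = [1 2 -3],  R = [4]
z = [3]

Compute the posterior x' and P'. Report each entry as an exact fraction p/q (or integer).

x' = [-157/44, 301/66, 37/44]
P' = [1337/44 -109/22 267/44; -109/22 248/33 61/22; 267/44 61/22 161/44]

x̄ = F·x = [-3, 5, 1]
P̄ = F·P·Fᵀ + Q = [73 28 18; 28 33 12; 18 12 7]
y = z − H·x̄ = [-1]
S = H·P̄·Hᵀ + R = [132]
K = P̄·Hᵀ·S⁻¹ = [25/44; 29/66; 7/44]
x' = x̄ + K·y = [-157/44, 301/66, 37/44]
P' = (I − K·H)·P̄ = [1337/44 -109/22 267/44; -109/22 248/33 61/22; 267/44 61/22 161/44]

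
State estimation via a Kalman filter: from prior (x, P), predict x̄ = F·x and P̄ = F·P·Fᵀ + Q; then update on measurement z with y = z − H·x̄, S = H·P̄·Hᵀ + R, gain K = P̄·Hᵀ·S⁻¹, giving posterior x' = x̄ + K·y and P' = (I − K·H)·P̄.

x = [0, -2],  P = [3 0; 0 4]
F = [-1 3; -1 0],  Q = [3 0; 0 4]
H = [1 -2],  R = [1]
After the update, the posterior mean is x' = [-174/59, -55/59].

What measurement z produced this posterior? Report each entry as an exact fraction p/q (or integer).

z = [-1]

x̄ = F·x = [-6, 0]
P̄ = F·P·Fᵀ + Q = [42 3; 3 7]
S = H·P̄·Hᵀ + R = [59]
K = P̄·Hᵀ·S⁻¹ = [36/59; -11/59]
x' − x̄ = [180/59, -55/59] = K·y
y = (KᵀK)⁻¹·Kᵀ·(x' − x̄) = [5]
z = y + H·x̄ = [5] + [-6] = [-1]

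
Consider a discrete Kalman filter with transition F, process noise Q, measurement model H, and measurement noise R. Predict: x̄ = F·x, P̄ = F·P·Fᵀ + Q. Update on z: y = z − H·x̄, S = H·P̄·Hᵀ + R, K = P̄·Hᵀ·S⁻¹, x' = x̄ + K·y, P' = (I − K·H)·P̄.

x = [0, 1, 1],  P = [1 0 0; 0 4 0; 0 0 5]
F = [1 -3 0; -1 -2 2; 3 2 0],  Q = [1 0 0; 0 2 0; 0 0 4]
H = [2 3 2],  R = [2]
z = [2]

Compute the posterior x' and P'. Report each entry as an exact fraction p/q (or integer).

x̄ = F·x = [-3, 0, 2]
P̄ = F·P·Fᵀ + Q = [38 23 -21; 23 39 -19; -21 -19 29]
y = z − H·x̄ = [4]
S = H·P̄·Hᵀ + R = [501]
K = P̄·Hᵀ·S⁻¹ = [103/501; 125/501; -41/501]
x' = x̄ + K·y = [-1091/501, 500/501, 838/501]
P' = (I − K·H)·P̄ = [8429/501 -1352/501 -6298/501; -1352/501 3914/501 -4394/501; -6298/501 -4394/501 12848/501]

x' = [-1091/501, 500/501, 838/501]
P' = [8429/501 -1352/501 -6298/501; -1352/501 3914/501 -4394/501; -6298/501 -4394/501 12848/501]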